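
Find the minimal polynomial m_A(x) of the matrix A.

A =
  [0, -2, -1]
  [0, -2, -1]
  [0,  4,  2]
x^2

The characteristic polynomial is χ_A(x) = x^3, so the eigenvalues are known. The minimal polynomial is
  m_A(x) = Π_λ (x − λ)^{k_λ}
where k_λ is the size of the *largest* Jordan block for λ (equivalently, the smallest k with (A − λI)^k v = 0 for every generalised eigenvector v of λ).

  λ = 0: largest Jordan block has size 2, contributing (x − 0)^2

So m_A(x) = x^2 = x^2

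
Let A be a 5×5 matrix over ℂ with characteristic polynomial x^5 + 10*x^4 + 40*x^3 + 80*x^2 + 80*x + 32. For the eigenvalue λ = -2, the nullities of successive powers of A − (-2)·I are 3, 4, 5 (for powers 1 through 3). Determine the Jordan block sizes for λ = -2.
Block sizes for λ = -2: [3, 1, 1]

From the dimensions of kernels of powers, the number of Jordan blocks of size at least j is d_j − d_{j−1} where d_j = dim ker(N^j) (with d_0 = 0). Computing the differences gives [3, 1, 1].
The number of blocks of size exactly k is (#blocks of size ≥ k) − (#blocks of size ≥ k + 1), so the partition is: 2 block(s) of size 1, 1 block(s) of size 3.
In nonincreasing order the block sizes are [3, 1, 1].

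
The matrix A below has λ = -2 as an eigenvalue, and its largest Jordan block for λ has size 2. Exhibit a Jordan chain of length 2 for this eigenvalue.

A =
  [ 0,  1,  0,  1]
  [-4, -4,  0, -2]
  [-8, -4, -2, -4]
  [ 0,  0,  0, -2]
A Jordan chain for λ = -2 of length 2:
v_1 = (2, -4, -8, 0)ᵀ
v_2 = (1, 0, 0, 0)ᵀ

Let N = A − (-2)·I. We want v_2 with N^2 v_2 = 0 but N^1 v_2 ≠ 0; then v_{j-1} := N · v_j for j = 2, …, 2.

Pick v_2 = (1, 0, 0, 0)ᵀ.
Then v_1 = N · v_2 = (2, -4, -8, 0)ᵀ.

Sanity check: (A − (-2)·I) v_1 = (0, 0, 0, 0)ᵀ = 0. ✓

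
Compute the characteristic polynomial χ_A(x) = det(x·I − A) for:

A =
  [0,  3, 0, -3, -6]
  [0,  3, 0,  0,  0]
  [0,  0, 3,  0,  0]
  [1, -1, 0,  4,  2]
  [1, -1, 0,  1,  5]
x^5 - 15*x^4 + 90*x^3 - 270*x^2 + 405*x - 243

Expanding det(x·I − A) (e.g. by cofactor expansion or by noting that A is similar to its Jordan form J, which has the same characteristic polynomial as A) gives
  χ_A(x) = x^5 - 15*x^4 + 90*x^3 - 270*x^2 + 405*x - 243
which factors as (x - 3)^5. The eigenvalues (with algebraic multiplicities) are λ = 3 with multiplicity 5.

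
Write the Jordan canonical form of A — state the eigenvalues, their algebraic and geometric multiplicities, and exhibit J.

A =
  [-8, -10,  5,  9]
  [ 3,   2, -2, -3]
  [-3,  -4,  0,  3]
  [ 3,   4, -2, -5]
J_1(-5) ⊕ J_2(-2) ⊕ J_1(-2)

The characteristic polynomial is
  det(x·I − A) = x^4 + 11*x^3 + 42*x^2 + 68*x + 40 = (x + 2)^3*(x + 5)

Eigenvalues and multiplicities (the geometric multiplicity of λ is n − rank(A − λI), which equals the number of Jordan blocks for λ):
  λ = -5: algebraic multiplicity = 1, geometric multiplicity = 1
  λ = -2: algebraic multiplicity = 3, geometric multiplicity = 2

Determining the block sizes for each eigenvalue:
  λ = -5: one block (gm = 1), so the single block has size am = 1 → block sizes [1]
  λ = -2: 2 blocks summing to 3 forces exactly one block of size 2 and the rest size 1 → block sizes [2, 1]

Assembling the blocks gives a Jordan form
J =
  [-5,  0,  0,  0]
  [ 0, -2,  1,  0]
  [ 0,  0, -2,  0]
  [ 0,  0,  0, -2]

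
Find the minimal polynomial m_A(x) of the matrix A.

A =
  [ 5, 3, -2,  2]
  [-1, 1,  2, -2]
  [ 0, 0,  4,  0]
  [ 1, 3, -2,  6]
x^2 - 8*x + 16

The characteristic polynomial is χ_A(x) = (x - 4)^4, so the eigenvalues are known. The minimal polynomial is
  m_A(x) = Π_λ (x − λ)^{k_λ}
where k_λ is the size of the *largest* Jordan block for λ (equivalently, the smallest k with (A − λI)^k v = 0 for every generalised eigenvector v of λ).

  λ = 4: largest Jordan block has size 2, contributing (x − 4)^2

So m_A(x) = (x - 4)^2 = x^2 - 8*x + 16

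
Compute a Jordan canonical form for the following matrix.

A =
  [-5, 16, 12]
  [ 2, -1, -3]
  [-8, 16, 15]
J_2(3) ⊕ J_1(3)

The characteristic polynomial is
  det(x·I − A) = x^3 - 9*x^2 + 27*x - 27 = (x - 3)^3

Eigenvalues and multiplicities (the geometric multiplicity of λ is n − rank(A − λI), which equals the number of Jordan blocks for λ):
  λ = 3: algebraic multiplicity = 3, geometric multiplicity = 2

Determining the block sizes for each eigenvalue:
  λ = 3: 2 blocks summing to 3 forces exactly one block of size 2 and the rest size 1 → block sizes [2, 1]

Assembling the blocks gives a Jordan form
J =
  [3, 1, 0]
  [0, 3, 0]
  [0, 0, 3]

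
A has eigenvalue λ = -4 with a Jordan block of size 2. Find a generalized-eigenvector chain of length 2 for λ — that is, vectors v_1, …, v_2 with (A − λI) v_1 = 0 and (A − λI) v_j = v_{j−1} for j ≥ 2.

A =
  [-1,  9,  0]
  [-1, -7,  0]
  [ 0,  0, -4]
A Jordan chain for λ = -4 of length 2:
v_1 = (3, -1, 0)ᵀ
v_2 = (1, 0, 0)ᵀ

Let N = A − (-4)·I. We want v_2 with N^2 v_2 = 0 but N^1 v_2 ≠ 0; then v_{j-1} := N · v_j for j = 2, …, 2.

Pick v_2 = (1, 0, 0)ᵀ.
Then v_1 = N · v_2 = (3, -1, 0)ᵀ.

Sanity check: (A − (-4)·I) v_1 = (0, 0, 0)ᵀ = 0. ✓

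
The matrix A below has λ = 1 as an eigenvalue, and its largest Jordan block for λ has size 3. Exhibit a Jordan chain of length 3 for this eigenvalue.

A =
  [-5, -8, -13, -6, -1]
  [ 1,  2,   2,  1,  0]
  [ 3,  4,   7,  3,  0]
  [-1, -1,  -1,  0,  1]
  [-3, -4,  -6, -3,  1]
A Jordan chain for λ = 1 of length 3:
v_1 = (-2, 0, 1, 0, -1)ᵀ
v_2 = (-6, 1, 3, -1, -3)ᵀ
v_3 = (1, 0, 0, 0, 0)ᵀ

Let N = A − (1)·I. We want v_3 with N^3 v_3 = 0 but N^2 v_3 ≠ 0; then v_{j-1} := N · v_j for j = 3, …, 2.

Pick v_3 = (1, 0, 0, 0, 0)ᵀ.
Then v_2 = N · v_3 = (-6, 1, 3, -1, -3)ᵀ.
Then v_1 = N · v_2 = (-2, 0, 1, 0, -1)ᵀ.

Sanity check: (A − (1)·I) v_1 = (0, 0, 0, 0, 0)ᵀ = 0. ✓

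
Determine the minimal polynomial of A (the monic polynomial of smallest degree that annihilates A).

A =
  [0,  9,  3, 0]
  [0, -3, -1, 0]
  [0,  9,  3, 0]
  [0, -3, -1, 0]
x^2

The characteristic polynomial is χ_A(x) = x^4, so the eigenvalues are known. The minimal polynomial is
  m_A(x) = Π_λ (x − λ)^{k_λ}
where k_λ is the size of the *largest* Jordan block for λ (equivalently, the smallest k with (A − λI)^k v = 0 for every generalised eigenvector v of λ).

  λ = 0: largest Jordan block has size 2, contributing (x − 0)^2

So m_A(x) = x^2 = x^2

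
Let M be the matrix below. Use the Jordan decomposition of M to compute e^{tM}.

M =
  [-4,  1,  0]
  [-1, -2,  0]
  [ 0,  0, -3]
e^{tM} =
  [-t*exp(-3*t) + exp(-3*t), t*exp(-3*t), 0]
  [-t*exp(-3*t), t*exp(-3*t) + exp(-3*t), 0]
  [0, 0, exp(-3*t)]

Strategy: write M = P · J · P⁻¹ where J is a Jordan canonical form, so e^{tM} = P · e^{tJ} · P⁻¹, and e^{tJ} can be computed block-by-block.

M has Jordan form
J =
  [-3,  1,  0]
  [ 0, -3,  0]
  [ 0,  0, -3]
(up to reordering of blocks).

Per-block formulas:
  For a 2×2 Jordan block J_2(-3): exp(t · J_2(-3)) = e^(-3t)·(I + t·N), where N is the 2×2 nilpotent shift.
  For a 1×1 block at λ = -3: exp(t · [-3]) = [e^(-3t)].

After assembling e^{tJ} and conjugating by P, we get:

e^{tM} =
  [-t*exp(-3*t) + exp(-3*t), t*exp(-3*t), 0]
  [-t*exp(-3*t), t*exp(-3*t) + exp(-3*t), 0]
  [0, 0, exp(-3*t)]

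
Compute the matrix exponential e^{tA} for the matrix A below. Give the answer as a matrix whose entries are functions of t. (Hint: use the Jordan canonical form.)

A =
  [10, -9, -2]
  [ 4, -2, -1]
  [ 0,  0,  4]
e^{tA} =
  [6*t*exp(4*t) + exp(4*t), -9*t*exp(4*t), -3*t^2*exp(4*t)/2 - 2*t*exp(4*t)]
  [4*t*exp(4*t), -6*t*exp(4*t) + exp(4*t), -t^2*exp(4*t) - t*exp(4*t)]
  [0, 0, exp(4*t)]

Strategy: write A = P · J · P⁻¹ where J is a Jordan canonical form, so e^{tA} = P · e^{tJ} · P⁻¹, and e^{tJ} can be computed block-by-block.

A has Jordan form
J =
  [4, 1, 0]
  [0, 4, 1]
  [0, 0, 4]
(up to reordering of blocks).

Per-block formulas:
  For a 3×3 Jordan block J_3(4): exp(t · J_3(4)) = e^(4t)·(I + t·N + (t^2/2)·N^2), where N is the 3×3 nilpotent shift.

After assembling e^{tJ} and conjugating by P, we get:

e^{tA} =
  [6*t*exp(4*t) + exp(4*t), -9*t*exp(4*t), -3*t^2*exp(4*t)/2 - 2*t*exp(4*t)]
  [4*t*exp(4*t), -6*t*exp(4*t) + exp(4*t), -t^2*exp(4*t) - t*exp(4*t)]
  [0, 0, exp(4*t)]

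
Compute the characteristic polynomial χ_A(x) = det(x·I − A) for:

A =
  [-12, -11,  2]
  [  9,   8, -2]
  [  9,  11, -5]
x^3 + 9*x^2 + 27*x + 27

Expanding det(x·I − A) (e.g. by cofactor expansion or by noting that A is similar to its Jordan form J, which has the same characteristic polynomial as A) gives
  χ_A(x) = x^3 + 9*x^2 + 27*x + 27
which factors as (x + 3)^3. The eigenvalues (with algebraic multiplicities) are λ = -3 with multiplicity 3.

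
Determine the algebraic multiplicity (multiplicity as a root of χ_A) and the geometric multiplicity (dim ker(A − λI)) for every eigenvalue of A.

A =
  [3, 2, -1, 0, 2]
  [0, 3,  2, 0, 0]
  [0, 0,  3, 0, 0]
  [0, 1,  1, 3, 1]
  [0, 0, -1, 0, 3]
λ = 3: alg = 5, geom = 3

Step 1 — factor the characteristic polynomial to read off the algebraic multiplicities:
  χ_A(x) = (x - 3)^5

Step 2 — compute geometric multiplicities via the rank-nullity identity g(λ) = n − rank(A − λI):
  rank(A − (3)·I) = 2, so dim ker(A − (3)·I) = n − 2 = 3

Summary:
  λ = 3: algebraic multiplicity = 5, geometric multiplicity = 3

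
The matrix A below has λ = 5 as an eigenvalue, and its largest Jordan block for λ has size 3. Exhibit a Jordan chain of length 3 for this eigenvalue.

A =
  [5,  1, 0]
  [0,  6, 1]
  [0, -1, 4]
A Jordan chain for λ = 5 of length 3:
v_1 = (1, 0, 0)ᵀ
v_2 = (1, 1, -1)ᵀ
v_3 = (0, 1, 0)ᵀ

Let N = A − (5)·I. We want v_3 with N^3 v_3 = 0 but N^2 v_3 ≠ 0; then v_{j-1} := N · v_j for j = 3, …, 2.

Pick v_3 = (0, 1, 0)ᵀ.
Then v_2 = N · v_3 = (1, 1, -1)ᵀ.
Then v_1 = N · v_2 = (1, 0, 0)ᵀ.

Sanity check: (A − (5)·I) v_1 = (0, 0, 0)ᵀ = 0. ✓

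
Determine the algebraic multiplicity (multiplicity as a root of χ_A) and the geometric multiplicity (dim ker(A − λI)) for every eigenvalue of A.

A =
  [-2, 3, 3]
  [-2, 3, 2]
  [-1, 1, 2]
λ = 1: alg = 3, geom = 2

Step 1 — factor the characteristic polynomial to read off the algebraic multiplicities:
  χ_A(x) = (x - 1)^3

Step 2 — compute geometric multiplicities via the rank-nullity identity g(λ) = n − rank(A − λI):
  rank(A − (1)·I) = 1, so dim ker(A − (1)·I) = n − 1 = 2

Summary:
  λ = 1: algebraic multiplicity = 3, geometric multiplicity = 2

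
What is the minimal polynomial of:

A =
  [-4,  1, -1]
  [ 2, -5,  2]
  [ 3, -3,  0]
x^2 + 6*x + 9

The characteristic polynomial is χ_A(x) = (x + 3)^3, so the eigenvalues are known. The minimal polynomial is
  m_A(x) = Π_λ (x − λ)^{k_λ}
where k_λ is the size of the *largest* Jordan block for λ (equivalently, the smallest k with (A − λI)^k v = 0 for every generalised eigenvector v of λ).

  λ = -3: largest Jordan block has size 2, contributing (x + 3)^2

So m_A(x) = (x + 3)^2 = x^2 + 6*x + 9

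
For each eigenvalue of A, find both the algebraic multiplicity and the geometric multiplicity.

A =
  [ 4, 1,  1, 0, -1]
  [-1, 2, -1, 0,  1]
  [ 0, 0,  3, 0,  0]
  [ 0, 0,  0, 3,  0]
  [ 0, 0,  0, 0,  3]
λ = 3: alg = 5, geom = 4

Step 1 — factor the characteristic polynomial to read off the algebraic multiplicities:
  χ_A(x) = (x - 3)^5

Step 2 — compute geometric multiplicities via the rank-nullity identity g(λ) = n − rank(A − λI):
  rank(A − (3)·I) = 1, so dim ker(A − (3)·I) = n − 1 = 4

Summary:
  λ = 3: algebraic multiplicity = 5, geometric multiplicity = 4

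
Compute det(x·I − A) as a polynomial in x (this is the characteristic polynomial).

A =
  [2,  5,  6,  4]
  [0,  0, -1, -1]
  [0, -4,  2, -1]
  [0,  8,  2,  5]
x^4 - 9*x^3 + 30*x^2 - 44*x + 24

Expanding det(x·I − A) (e.g. by cofactor expansion or by noting that A is similar to its Jordan form J, which has the same characteristic polynomial as A) gives
  χ_A(x) = x^4 - 9*x^3 + 30*x^2 - 44*x + 24
which factors as (x - 3)*(x - 2)^3. The eigenvalues (with algebraic multiplicities) are λ = 2 with multiplicity 3, λ = 3 with multiplicity 1.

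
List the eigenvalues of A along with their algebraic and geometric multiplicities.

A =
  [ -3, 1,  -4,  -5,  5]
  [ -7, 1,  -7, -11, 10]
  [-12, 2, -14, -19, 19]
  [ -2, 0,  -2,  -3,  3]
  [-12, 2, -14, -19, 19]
λ = 0: alg = 5, geom = 2

Step 1 — factor the characteristic polynomial to read off the algebraic multiplicities:
  χ_A(x) = x^5

Step 2 — compute geometric multiplicities via the rank-nullity identity g(λ) = n − rank(A − λI):
  rank(A − (0)·I) = 3, so dim ker(A − (0)·I) = n − 3 = 2

Summary:
  λ = 0: algebraic multiplicity = 5, geometric multiplicity = 2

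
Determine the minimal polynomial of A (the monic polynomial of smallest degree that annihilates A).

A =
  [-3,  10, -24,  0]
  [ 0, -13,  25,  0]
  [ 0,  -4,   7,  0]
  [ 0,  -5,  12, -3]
x^3 + 9*x^2 + 27*x + 27

The characteristic polynomial is χ_A(x) = (x + 3)^4, so the eigenvalues are known. The minimal polynomial is
  m_A(x) = Π_λ (x − λ)^{k_λ}
where k_λ is the size of the *largest* Jordan block for λ (equivalently, the smallest k with (A − λI)^k v = 0 for every generalised eigenvector v of λ).

  λ = -3: largest Jordan block has size 3, contributing (x + 3)^3

So m_A(x) = (x + 3)^3 = x^3 + 9*x^2 + 27*x + 27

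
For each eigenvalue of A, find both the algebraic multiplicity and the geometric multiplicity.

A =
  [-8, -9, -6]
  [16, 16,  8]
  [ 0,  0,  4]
λ = 4: alg = 3, geom = 2

Step 1 — factor the characteristic polynomial to read off the algebraic multiplicities:
  χ_A(x) = (x - 4)^3

Step 2 — compute geometric multiplicities via the rank-nullity identity g(λ) = n − rank(A − λI):
  rank(A − (4)·I) = 1, so dim ker(A − (4)·I) = n − 1 = 2

Summary:
  λ = 4: algebraic multiplicity = 3, geometric multiplicity = 2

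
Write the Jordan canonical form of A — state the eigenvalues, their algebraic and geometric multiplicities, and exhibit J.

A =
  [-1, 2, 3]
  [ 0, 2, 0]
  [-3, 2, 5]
J_2(2) ⊕ J_1(2)

The characteristic polynomial is
  det(x·I − A) = x^3 - 6*x^2 + 12*x - 8 = (x - 2)^3

Eigenvalues and multiplicities (the geometric multiplicity of λ is n − rank(A − λI), which equals the number of Jordan blocks for λ):
  λ = 2: algebraic multiplicity = 3, geometric multiplicity = 2

Determining the block sizes for each eigenvalue:
  λ = 2: 2 blocks summing to 3 forces exactly one block of size 2 and the rest size 1 → block sizes [2, 1]

Assembling the blocks gives a Jordan form
J =
  [2, 1, 0]
  [0, 2, 0]
  [0, 0, 2]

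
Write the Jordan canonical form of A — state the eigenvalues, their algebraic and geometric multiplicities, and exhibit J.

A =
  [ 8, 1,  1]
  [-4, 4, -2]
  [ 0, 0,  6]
J_2(6) ⊕ J_1(6)

The characteristic polynomial is
  det(x·I − A) = x^3 - 18*x^2 + 108*x - 216 = (x - 6)^3

Eigenvalues and multiplicities (the geometric multiplicity of λ is n − rank(A − λI), which equals the number of Jordan blocks for λ):
  λ = 6: algebraic multiplicity = 3, geometric multiplicity = 2

Determining the block sizes for each eigenvalue:
  λ = 6: 2 blocks summing to 3 forces exactly one block of size 2 and the rest size 1 → block sizes [2, 1]

Assembling the blocks gives a Jordan form
J =
  [6, 1, 0]
  [0, 6, 0]
  [0, 0, 6]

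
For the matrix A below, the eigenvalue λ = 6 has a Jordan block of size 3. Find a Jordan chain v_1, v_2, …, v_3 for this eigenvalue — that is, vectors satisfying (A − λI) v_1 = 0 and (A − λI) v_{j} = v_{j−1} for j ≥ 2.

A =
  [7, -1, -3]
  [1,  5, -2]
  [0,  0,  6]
A Jordan chain for λ = 6 of length 3:
v_1 = (-1, -1, 0)ᵀ
v_2 = (-3, -2, 0)ᵀ
v_3 = (0, 0, 1)ᵀ

Let N = A − (6)·I. We want v_3 with N^3 v_3 = 0 but N^2 v_3 ≠ 0; then v_{j-1} := N · v_j for j = 3, …, 2.

Pick v_3 = (0, 0, 1)ᵀ.
Then v_2 = N · v_3 = (-3, -2, 0)ᵀ.
Then v_1 = N · v_2 = (-1, -1, 0)ᵀ.

Sanity check: (A − (6)·I) v_1 = (0, 0, 0)ᵀ = 0. ✓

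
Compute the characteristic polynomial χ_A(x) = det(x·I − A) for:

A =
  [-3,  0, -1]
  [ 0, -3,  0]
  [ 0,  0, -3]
x^3 + 9*x^2 + 27*x + 27

Expanding det(x·I − A) (e.g. by cofactor expansion or by noting that A is similar to its Jordan form J, which has the same characteristic polynomial as A) gives
  χ_A(x) = x^3 + 9*x^2 + 27*x + 27
which factors as (x + 3)^3. The eigenvalues (with algebraic multiplicities) are λ = -3 with multiplicity 3.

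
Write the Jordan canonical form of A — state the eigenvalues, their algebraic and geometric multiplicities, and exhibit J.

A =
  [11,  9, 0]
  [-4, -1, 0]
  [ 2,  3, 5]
J_2(5) ⊕ J_1(5)

The characteristic polynomial is
  det(x·I − A) = x^3 - 15*x^2 + 75*x - 125 = (x - 5)^3

Eigenvalues and multiplicities (the geometric multiplicity of λ is n − rank(A − λI), which equals the number of Jordan blocks for λ):
  λ = 5: algebraic multiplicity = 3, geometric multiplicity = 2

Determining the block sizes for each eigenvalue:
  λ = 5: 2 blocks summing to 3 forces exactly one block of size 2 and the rest size 1 → block sizes [2, 1]

Assembling the blocks gives a Jordan form
J =
  [5, 1, 0]
  [0, 5, 0]
  [0, 0, 5]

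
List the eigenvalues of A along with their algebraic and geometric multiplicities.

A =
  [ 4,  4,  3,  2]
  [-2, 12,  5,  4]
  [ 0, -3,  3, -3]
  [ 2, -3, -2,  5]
λ = 6: alg = 4, geom = 2

Step 1 — factor the characteristic polynomial to read off the algebraic multiplicities:
  χ_A(x) = (x - 6)^4

Step 2 — compute geometric multiplicities via the rank-nullity identity g(λ) = n − rank(A − λI):
  rank(A − (6)·I) = 2, so dim ker(A − (6)·I) = n − 2 = 2

Summary:
  λ = 6: algebraic multiplicity = 4, geometric multiplicity = 2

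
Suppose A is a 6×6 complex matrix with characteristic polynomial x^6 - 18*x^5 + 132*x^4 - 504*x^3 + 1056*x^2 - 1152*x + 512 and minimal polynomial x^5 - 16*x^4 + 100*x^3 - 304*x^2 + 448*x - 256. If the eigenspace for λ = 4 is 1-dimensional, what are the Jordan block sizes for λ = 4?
Block sizes for λ = 4: [3]

Step 1 — from the characteristic polynomial, algebraic multiplicity of λ = 4 is 3. From dim ker(A − (4)·I) = 1, there are exactly 1 Jordan blocks for λ = 4.
Step 2 — from the minimal polynomial, the factor (x − 4)^3 tells us the largest block for λ = 4 has size 3.
Step 3 — with total size 3, 1 blocks, and largest block 3, the block sizes (in nonincreasing order) are [3].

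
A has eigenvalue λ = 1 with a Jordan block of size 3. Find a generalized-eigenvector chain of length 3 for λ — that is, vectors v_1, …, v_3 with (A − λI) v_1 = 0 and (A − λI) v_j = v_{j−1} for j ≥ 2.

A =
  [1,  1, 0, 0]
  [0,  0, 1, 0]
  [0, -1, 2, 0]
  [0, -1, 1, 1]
A Jordan chain for λ = 1 of length 3:
v_1 = (-1, 0, 0, 0)ᵀ
v_2 = (1, -1, -1, -1)ᵀ
v_3 = (0, 1, 0, 0)ᵀ

Let N = A − (1)·I. We want v_3 with N^3 v_3 = 0 but N^2 v_3 ≠ 0; then v_{j-1} := N · v_j for j = 3, …, 2.

Pick v_3 = (0, 1, 0, 0)ᵀ.
Then v_2 = N · v_3 = (1, -1, -1, -1)ᵀ.
Then v_1 = N · v_2 = (-1, 0, 0, 0)ᵀ.

Sanity check: (A − (1)·I) v_1 = (0, 0, 0, 0)ᵀ = 0. ✓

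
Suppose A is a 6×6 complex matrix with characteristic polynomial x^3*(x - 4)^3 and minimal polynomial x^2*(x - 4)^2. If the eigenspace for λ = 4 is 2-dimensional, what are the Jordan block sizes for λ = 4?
Block sizes for λ = 4: [2, 1]

Step 1 — from the characteristic polynomial, algebraic multiplicity of λ = 4 is 3. From dim ker(A − (4)·I) = 2, there are exactly 2 Jordan blocks for λ = 4.
Step 2 — from the minimal polynomial, the factor (x − 4)^2 tells us the largest block for λ = 4 has size 2.
Step 3 — with total size 3, 2 blocks, and largest block 2, the block sizes (in nonincreasing order) are [2, 1].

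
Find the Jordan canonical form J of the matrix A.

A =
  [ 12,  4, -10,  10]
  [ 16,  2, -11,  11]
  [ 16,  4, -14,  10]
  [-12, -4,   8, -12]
J_1(-4) ⊕ J_1(-4) ⊕ J_2(-2)

The characteristic polynomial is
  det(x·I − A) = x^4 + 12*x^3 + 52*x^2 + 96*x + 64 = (x + 2)^2*(x + 4)^2

Eigenvalues and multiplicities (the geometric multiplicity of λ is n − rank(A − λI), which equals the number of Jordan blocks for λ):
  λ = -4: algebraic multiplicity = 2, geometric multiplicity = 2
  λ = -2: algebraic multiplicity = 2, geometric multiplicity = 1

Determining the block sizes for each eigenvalue:
  λ = -4: gm = am = 2, so every block has size 1 → block sizes [1, 1]
  λ = -2: one block (gm = 1), so the single block has size am = 2 → block sizes [2]

Assembling the blocks gives a Jordan form
J =
  [-4,  0,  0,  0]
  [ 0, -4,  0,  0]
  [ 0,  0, -2,  1]
  [ 0,  0,  0, -2]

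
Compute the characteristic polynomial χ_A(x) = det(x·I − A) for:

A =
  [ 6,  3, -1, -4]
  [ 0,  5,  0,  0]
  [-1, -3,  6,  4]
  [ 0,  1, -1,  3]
x^4 - 20*x^3 + 150*x^2 - 500*x + 625

Expanding det(x·I − A) (e.g. by cofactor expansion or by noting that A is similar to its Jordan form J, which has the same characteristic polynomial as A) gives
  χ_A(x) = x^4 - 20*x^3 + 150*x^2 - 500*x + 625
which factors as (x - 5)^4. The eigenvalues (with algebraic multiplicities) are λ = 5 with multiplicity 4.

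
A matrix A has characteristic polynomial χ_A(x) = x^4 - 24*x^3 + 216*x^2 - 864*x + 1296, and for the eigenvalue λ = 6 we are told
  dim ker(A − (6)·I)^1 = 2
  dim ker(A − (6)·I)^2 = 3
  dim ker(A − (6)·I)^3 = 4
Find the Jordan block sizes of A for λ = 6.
Block sizes for λ = 6: [3, 1]

From the dimensions of kernels of powers, the number of Jordan blocks of size at least j is d_j − d_{j−1} where d_j = dim ker(N^j) (with d_0 = 0). Computing the differences gives [2, 1, 1].
The number of blocks of size exactly k is (#blocks of size ≥ k) − (#blocks of size ≥ k + 1), so the partition is: 1 block(s) of size 1, 1 block(s) of size 3.
In nonincreasing order the block sizes are [3, 1].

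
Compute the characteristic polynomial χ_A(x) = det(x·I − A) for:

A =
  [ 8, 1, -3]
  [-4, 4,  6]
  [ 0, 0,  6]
x^3 - 18*x^2 + 108*x - 216

Expanding det(x·I − A) (e.g. by cofactor expansion or by noting that A is similar to its Jordan form J, which has the same characteristic polynomial as A) gives
  χ_A(x) = x^3 - 18*x^2 + 108*x - 216
which factors as (x - 6)^3. The eigenvalues (with algebraic multiplicities) are λ = 6 with multiplicity 3.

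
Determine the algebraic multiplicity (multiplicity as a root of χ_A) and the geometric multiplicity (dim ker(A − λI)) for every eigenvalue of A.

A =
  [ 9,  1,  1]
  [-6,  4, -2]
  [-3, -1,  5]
λ = 6: alg = 3, geom = 2

Step 1 — factor the characteristic polynomial to read off the algebraic multiplicities:
  χ_A(x) = (x - 6)^3

Step 2 — compute geometric multiplicities via the rank-nullity identity g(λ) = n − rank(A − λI):
  rank(A − (6)·I) = 1, so dim ker(A − (6)·I) = n − 1 = 2

Summary:
  λ = 6: algebraic multiplicity = 3, geometric multiplicity = 2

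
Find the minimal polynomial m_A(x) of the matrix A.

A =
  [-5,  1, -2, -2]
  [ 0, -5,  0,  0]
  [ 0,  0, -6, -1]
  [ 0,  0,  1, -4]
x^2 + 10*x + 25

The characteristic polynomial is χ_A(x) = (x + 5)^4, so the eigenvalues are known. The minimal polynomial is
  m_A(x) = Π_λ (x − λ)^{k_λ}
where k_λ is the size of the *largest* Jordan block for λ (equivalently, the smallest k with (A − λI)^k v = 0 for every generalised eigenvector v of λ).

  λ = -5: largest Jordan block has size 2, contributing (x + 5)^2

So m_A(x) = (x + 5)^2 = x^2 + 10*x + 25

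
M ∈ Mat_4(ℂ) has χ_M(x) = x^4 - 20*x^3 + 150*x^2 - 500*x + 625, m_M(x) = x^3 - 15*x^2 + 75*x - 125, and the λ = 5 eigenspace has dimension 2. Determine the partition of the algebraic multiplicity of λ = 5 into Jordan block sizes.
Block sizes for λ = 5: [3, 1]

Step 1 — from the characteristic polynomial, algebraic multiplicity of λ = 5 is 4. From dim ker(M − (5)·I) = 2, there are exactly 2 Jordan blocks for λ = 5.
Step 2 — from the minimal polynomial, the factor (x − 5)^3 tells us the largest block for λ = 5 has size 3.
Step 3 — with total size 4, 2 blocks, and largest block 3, the block sizes (in nonincreasing order) are [3, 1].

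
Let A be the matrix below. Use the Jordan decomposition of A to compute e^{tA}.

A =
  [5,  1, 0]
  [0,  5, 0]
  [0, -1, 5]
e^{tA} =
  [exp(5*t), t*exp(5*t), 0]
  [0, exp(5*t), 0]
  [0, -t*exp(5*t), exp(5*t)]

Strategy: write A = P · J · P⁻¹ where J is a Jordan canonical form, so e^{tA} = P · e^{tJ} · P⁻¹, and e^{tJ} can be computed block-by-block.

A has Jordan form
J =
  [5, 1, 0]
  [0, 5, 0]
  [0, 0, 5]
(up to reordering of blocks).

Per-block formulas:
  For a 2×2 Jordan block J_2(5): exp(t · J_2(5)) = e^(5t)·(I + t·N), where N is the 2×2 nilpotent shift.
  For a 1×1 block at λ = 5: exp(t · [5]) = [e^(5t)].

After assembling e^{tJ} and conjugating by P, we get:

e^{tA} =
  [exp(5*t), t*exp(5*t), 0]
  [0, exp(5*t), 0]
  [0, -t*exp(5*t), exp(5*t)]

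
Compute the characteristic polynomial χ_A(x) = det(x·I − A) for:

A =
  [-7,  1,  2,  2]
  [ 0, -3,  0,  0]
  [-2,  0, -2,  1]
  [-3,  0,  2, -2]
x^4 + 14*x^3 + 73*x^2 + 168*x + 144

Expanding det(x·I − A) (e.g. by cofactor expansion or by noting that A is similar to its Jordan form J, which has the same characteristic polynomial as A) gives
  χ_A(x) = x^4 + 14*x^3 + 73*x^2 + 168*x + 144
which factors as (x + 3)^2*(x + 4)^2. The eigenvalues (with algebraic multiplicities) are λ = -4 with multiplicity 2, λ = -3 with multiplicity 2.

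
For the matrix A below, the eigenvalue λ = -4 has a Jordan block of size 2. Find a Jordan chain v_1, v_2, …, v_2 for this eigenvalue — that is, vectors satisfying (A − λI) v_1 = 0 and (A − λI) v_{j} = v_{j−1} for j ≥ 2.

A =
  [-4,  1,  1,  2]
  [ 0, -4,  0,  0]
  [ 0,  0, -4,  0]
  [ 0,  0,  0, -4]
A Jordan chain for λ = -4 of length 2:
v_1 = (1, 0, 0, 0)ᵀ
v_2 = (0, 1, 0, 0)ᵀ

Let N = A − (-4)·I. We want v_2 with N^2 v_2 = 0 but N^1 v_2 ≠ 0; then v_{j-1} := N · v_j for j = 2, …, 2.

Pick v_2 = (0, 1, 0, 0)ᵀ.
Then v_1 = N · v_2 = (1, 0, 0, 0)ᵀ.

Sanity check: (A − (-4)·I) v_1 = (0, 0, 0, 0)ᵀ = 0. ✓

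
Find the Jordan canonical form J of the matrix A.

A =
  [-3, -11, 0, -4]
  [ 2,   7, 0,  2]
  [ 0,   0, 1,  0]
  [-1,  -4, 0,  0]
J_2(1) ⊕ J_1(1) ⊕ J_1(2)

The characteristic polynomial is
  det(x·I − A) = x^4 - 5*x^3 + 9*x^2 - 7*x + 2 = (x - 2)*(x - 1)^3

Eigenvalues and multiplicities (the geometric multiplicity of λ is n − rank(A − λI), which equals the number of Jordan blocks for λ):
  λ = 1: algebraic multiplicity = 3, geometric multiplicity = 2
  λ = 2: algebraic multiplicity = 1, geometric multiplicity = 1

Determining the block sizes for each eigenvalue:
  λ = 1: 2 blocks summing to 3 forces exactly one block of size 2 and the rest size 1 → block sizes [2, 1]
  λ = 2: one block (gm = 1), so the single block has size am = 1 → block sizes [1]

Assembling the blocks gives a Jordan form
J =
  [1, 1, 0, 0]
  [0, 1, 0, 0]
  [0, 0, 1, 0]
  [0, 0, 0, 2]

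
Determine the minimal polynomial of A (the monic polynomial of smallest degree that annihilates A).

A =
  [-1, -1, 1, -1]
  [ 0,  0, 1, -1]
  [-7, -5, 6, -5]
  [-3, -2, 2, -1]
x^3 - 3*x^2 + 3*x - 1

The characteristic polynomial is χ_A(x) = (x - 1)^4, so the eigenvalues are known. The minimal polynomial is
  m_A(x) = Π_λ (x − λ)^{k_λ}
where k_λ is the size of the *largest* Jordan block for λ (equivalently, the smallest k with (A − λI)^k v = 0 for every generalised eigenvector v of λ).

  λ = 1: largest Jordan block has size 3, contributing (x − 1)^3

So m_A(x) = (x - 1)^3 = x^3 - 3*x^2 + 3*x - 1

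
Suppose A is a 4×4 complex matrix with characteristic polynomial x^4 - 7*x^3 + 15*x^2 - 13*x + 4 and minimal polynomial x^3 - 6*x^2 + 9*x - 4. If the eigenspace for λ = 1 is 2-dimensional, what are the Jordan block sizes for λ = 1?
Block sizes for λ = 1: [2, 1]

Step 1 — from the characteristic polynomial, algebraic multiplicity of λ = 1 is 3. From dim ker(A − (1)·I) = 2, there are exactly 2 Jordan blocks for λ = 1.
Step 2 — from the minimal polynomial, the factor (x − 1)^2 tells us the largest block for λ = 1 has size 2.
Step 3 — with total size 3, 2 blocks, and largest block 2, the block sizes (in nonincreasing order) are [2, 1].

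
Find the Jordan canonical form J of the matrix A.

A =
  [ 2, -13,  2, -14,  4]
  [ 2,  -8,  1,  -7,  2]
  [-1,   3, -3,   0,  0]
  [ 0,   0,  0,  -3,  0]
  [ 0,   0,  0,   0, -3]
J_3(-3) ⊕ J_1(-3) ⊕ J_1(-3)

The characteristic polynomial is
  det(x·I − A) = x^5 + 15*x^4 + 90*x^3 + 270*x^2 + 405*x + 243 = (x + 3)^5

Eigenvalues and multiplicities (the geometric multiplicity of λ is n − rank(A − λI), which equals the number of Jordan blocks for λ):
  λ = -3: algebraic multiplicity = 5, geometric multiplicity = 3

Determining the block sizes for each eigenvalue:
  λ = -3: with am = 5 and gm = 3, the partition is not yet determined (e.g. several partitions of 5 into 3 parts exist). Let N = A − (-3)·I. Computing rank(N^1) = 2, rank(N^2) = 1, rank(N^3) = 0; the number of blocks of size ≥ j is rank(N^{j−1}) − rank(N^j), giving [3, 1, 1]. So we have 1 block(s) of size 3, 2 block(s) of size 1 → block sizes [3, 1, 1]

Assembling the blocks gives a Jordan form
J =
  [-3,  1,  0,  0,  0]
  [ 0, -3,  1,  0,  0]
  [ 0,  0, -3,  0,  0]
  [ 0,  0,  0, -3,  0]
  [ 0,  0,  0,  0, -3]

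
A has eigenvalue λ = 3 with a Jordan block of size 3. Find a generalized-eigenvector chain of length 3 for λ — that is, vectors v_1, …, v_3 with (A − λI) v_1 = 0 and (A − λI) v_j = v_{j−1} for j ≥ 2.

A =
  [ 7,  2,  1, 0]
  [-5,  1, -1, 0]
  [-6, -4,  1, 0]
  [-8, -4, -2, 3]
A Jordan chain for λ = 3 of length 3:
v_1 = (0, -4, 8, 0)ᵀ
v_2 = (4, -5, -6, -8)ᵀ
v_3 = (1, 0, 0, 0)ᵀ

Let N = A − (3)·I. We want v_3 with N^3 v_3 = 0 but N^2 v_3 ≠ 0; then v_{j-1} := N · v_j for j = 3, …, 2.

Pick v_3 = (1, 0, 0, 0)ᵀ.
Then v_2 = N · v_3 = (4, -5, -6, -8)ᵀ.
Then v_1 = N · v_2 = (0, -4, 8, 0)ᵀ.

Sanity check: (A − (3)·I) v_1 = (0, 0, 0, 0)ᵀ = 0. ✓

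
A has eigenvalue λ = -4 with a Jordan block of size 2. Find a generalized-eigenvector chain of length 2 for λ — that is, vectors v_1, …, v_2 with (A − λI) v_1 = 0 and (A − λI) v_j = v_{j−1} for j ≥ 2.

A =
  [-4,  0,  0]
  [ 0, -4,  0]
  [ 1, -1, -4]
A Jordan chain for λ = -4 of length 2:
v_1 = (0, 0, 1)ᵀ
v_2 = (1, 0, 0)ᵀ

Let N = A − (-4)·I. We want v_2 with N^2 v_2 = 0 but N^1 v_2 ≠ 0; then v_{j-1} := N · v_j for j = 2, …, 2.

Pick v_2 = (1, 0, 0)ᵀ.
Then v_1 = N · v_2 = (0, 0, 1)ᵀ.

Sanity check: (A − (-4)·I) v_1 = (0, 0, 0)ᵀ = 0. ✓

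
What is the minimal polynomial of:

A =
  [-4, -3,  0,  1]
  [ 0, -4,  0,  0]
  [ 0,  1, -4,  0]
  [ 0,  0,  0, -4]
x^2 + 8*x + 16

The characteristic polynomial is χ_A(x) = (x + 4)^4, so the eigenvalues are known. The minimal polynomial is
  m_A(x) = Π_λ (x − λ)^{k_λ}
where k_λ is the size of the *largest* Jordan block for λ (equivalently, the smallest k with (A − λI)^k v = 0 for every generalised eigenvector v of λ).

  λ = -4: largest Jordan block has size 2, contributing (x + 4)^2

So m_A(x) = (x + 4)^2 = x^2 + 8*x + 16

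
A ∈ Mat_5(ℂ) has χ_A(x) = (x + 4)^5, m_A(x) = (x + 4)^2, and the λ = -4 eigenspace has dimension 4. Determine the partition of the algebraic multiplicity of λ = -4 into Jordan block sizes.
Block sizes for λ = -4: [2, 1, 1, 1]

Step 1 — from the characteristic polynomial, algebraic multiplicity of λ = -4 is 5. From dim ker(A − (-4)·I) = 4, there are exactly 4 Jordan blocks for λ = -4.
Step 2 — from the minimal polynomial, the factor (x + 4)^2 tells us the largest block for λ = -4 has size 2.
Step 3 — with total size 5, 4 blocks, and largest block 2, the block sizes (in nonincreasing order) are [2, 1, 1, 1].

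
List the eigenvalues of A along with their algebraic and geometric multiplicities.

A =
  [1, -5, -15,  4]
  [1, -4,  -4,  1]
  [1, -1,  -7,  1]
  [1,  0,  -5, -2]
λ = -3: alg = 4, geom = 2

Step 1 — factor the characteristic polynomial to read off the algebraic multiplicities:
  χ_A(x) = (x + 3)^4

Step 2 — compute geometric multiplicities via the rank-nullity identity g(λ) = n − rank(A − λI):
  rank(A − (-3)·I) = 2, so dim ker(A − (-3)·I) = n − 2 = 2

Summary:
  λ = -3: algebraic multiplicity = 4, geometric multiplicity = 2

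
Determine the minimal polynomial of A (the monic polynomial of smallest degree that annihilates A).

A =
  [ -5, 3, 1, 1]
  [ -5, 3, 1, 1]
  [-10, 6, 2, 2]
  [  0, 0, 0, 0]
x^2

The characteristic polynomial is χ_A(x) = x^4, so the eigenvalues are known. The minimal polynomial is
  m_A(x) = Π_λ (x − λ)^{k_λ}
where k_λ is the size of the *largest* Jordan block for λ (equivalently, the smallest k with (A − λI)^k v = 0 for every generalised eigenvector v of λ).

  λ = 0: largest Jordan block has size 2, contributing (x − 0)^2

So m_A(x) = x^2 = x^2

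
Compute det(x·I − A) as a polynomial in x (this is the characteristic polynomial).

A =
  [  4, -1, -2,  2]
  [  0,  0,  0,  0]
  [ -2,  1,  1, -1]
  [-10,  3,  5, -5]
x^4

Expanding det(x·I − A) (e.g. by cofactor expansion or by noting that A is similar to its Jordan form J, which has the same characteristic polynomial as A) gives
  χ_A(x) = x^4
which factors as x^4. The eigenvalues (with algebraic multiplicities) are λ = 0 with multiplicity 4.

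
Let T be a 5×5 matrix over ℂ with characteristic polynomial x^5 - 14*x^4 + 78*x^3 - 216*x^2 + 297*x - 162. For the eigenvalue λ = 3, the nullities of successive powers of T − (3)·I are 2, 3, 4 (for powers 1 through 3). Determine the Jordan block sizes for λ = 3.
Block sizes for λ = 3: [3, 1]

From the dimensions of kernels of powers, the number of Jordan blocks of size at least j is d_j − d_{j−1} where d_j = dim ker(N^j) (with d_0 = 0). Computing the differences gives [2, 1, 1].
The number of blocks of size exactly k is (#blocks of size ≥ k) − (#blocks of size ≥ k + 1), so the partition is: 1 block(s) of size 1, 1 block(s) of size 3.
In nonincreasing order the block sizes are [3, 1].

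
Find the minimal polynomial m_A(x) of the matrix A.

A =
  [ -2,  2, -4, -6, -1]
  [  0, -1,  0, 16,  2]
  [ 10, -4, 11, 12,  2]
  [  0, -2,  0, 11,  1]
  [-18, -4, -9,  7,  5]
x^4 - 21*x^3 + 162*x^2 - 540*x + 648

The characteristic polynomial is χ_A(x) = (x - 6)^3*(x - 3)^2, so the eigenvalues are known. The minimal polynomial is
  m_A(x) = Π_λ (x − λ)^{k_λ}
where k_λ is the size of the *largest* Jordan block for λ (equivalently, the smallest k with (A − λI)^k v = 0 for every generalised eigenvector v of λ).

  λ = 3: largest Jordan block has size 1, contributing (x − 3)
  λ = 6: largest Jordan block has size 3, contributing (x − 6)^3

So m_A(x) = (x - 6)^3*(x - 3) = x^4 - 21*x^3 + 162*x^2 - 540*x + 648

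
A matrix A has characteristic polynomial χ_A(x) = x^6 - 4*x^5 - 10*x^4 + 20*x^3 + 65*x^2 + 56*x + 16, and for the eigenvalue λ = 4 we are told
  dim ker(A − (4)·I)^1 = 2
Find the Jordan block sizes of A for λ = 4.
Block sizes for λ = 4: [1, 1]

From the dimensions of kernels of powers, the number of Jordan blocks of size at least j is d_j − d_{j−1} where d_j = dim ker(N^j) (with d_0 = 0). Computing the differences gives [2].
The number of blocks of size exactly k is (#blocks of size ≥ k) − (#blocks of size ≥ k + 1), so the partition is: 2 block(s) of size 1.
In nonincreasing order the block sizes are [1, 1].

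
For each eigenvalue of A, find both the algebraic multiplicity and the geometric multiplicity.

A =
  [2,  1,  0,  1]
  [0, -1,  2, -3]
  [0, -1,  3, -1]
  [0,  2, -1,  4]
λ = 2: alg = 4, geom = 2

Step 1 — factor the characteristic polynomial to read off the algebraic multiplicities:
  χ_A(x) = (x - 2)^4

Step 2 — compute geometric multiplicities via the rank-nullity identity g(λ) = n − rank(A − λI):
  rank(A − (2)·I) = 2, so dim ker(A − (2)·I) = n − 2 = 2

Summary:
  λ = 2: algebraic multiplicity = 4, geometric multiplicity = 2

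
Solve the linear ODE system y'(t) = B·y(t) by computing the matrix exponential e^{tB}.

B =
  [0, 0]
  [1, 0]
e^{tB} =
  [1, 0]
  [t, 1]

Strategy: write B = P · J · P⁻¹ where J is a Jordan canonical form, so e^{tB} = P · e^{tJ} · P⁻¹, and e^{tJ} can be computed block-by-block.

B has Jordan form
J =
  [0, 1]
  [0, 0]
(up to reordering of blocks).

Per-block formulas:
  For a 2×2 Jordan block J_2(0): exp(t · J_2(0)) = e^(0t)·(I + t·N), where N is the 2×2 nilpotent shift.

After assembling e^{tJ} and conjugating by P, we get:

e^{tB} =
  [1, 0]
  [t, 1]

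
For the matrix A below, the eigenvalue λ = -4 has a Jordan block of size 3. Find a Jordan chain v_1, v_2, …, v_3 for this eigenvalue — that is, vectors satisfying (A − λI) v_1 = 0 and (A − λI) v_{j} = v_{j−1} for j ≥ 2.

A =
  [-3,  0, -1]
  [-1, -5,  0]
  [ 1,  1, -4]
A Jordan chain for λ = -4 of length 3:
v_1 = (-1, 1, -1)ᵀ
v_2 = (0, -1, 1)ᵀ
v_3 = (0, 1, 0)ᵀ

Let N = A − (-4)·I. We want v_3 with N^3 v_3 = 0 but N^2 v_3 ≠ 0; then v_{j-1} := N · v_j for j = 3, …, 2.

Pick v_3 = (0, 1, 0)ᵀ.
Then v_2 = N · v_3 = (0, -1, 1)ᵀ.
Then v_1 = N · v_2 = (-1, 1, -1)ᵀ.

Sanity check: (A − (-4)·I) v_1 = (0, 0, 0)ᵀ = 0. ✓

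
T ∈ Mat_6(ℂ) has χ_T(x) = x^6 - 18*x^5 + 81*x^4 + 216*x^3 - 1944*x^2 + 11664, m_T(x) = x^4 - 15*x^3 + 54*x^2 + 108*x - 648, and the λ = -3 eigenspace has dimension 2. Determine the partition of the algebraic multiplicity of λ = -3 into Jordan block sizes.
Block sizes for λ = -3: [1, 1]

Step 1 — from the characteristic polynomial, algebraic multiplicity of λ = -3 is 2. From dim ker(T − (-3)·I) = 2, there are exactly 2 Jordan blocks for λ = -3.
Step 2 — from the minimal polynomial, the factor (x + 3) tells us the largest block for λ = -3 has size 1.
Step 3 — with total size 2, 2 blocks, and largest block 1, the block sizes (in nonincreasing order) are [1, 1].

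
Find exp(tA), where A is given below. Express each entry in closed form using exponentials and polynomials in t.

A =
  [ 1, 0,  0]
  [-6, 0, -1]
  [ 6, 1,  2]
e^{tA} =
  [exp(t), 0, 0]
  [-6*t*exp(t), -t*exp(t) + exp(t), -t*exp(t)]
  [6*t*exp(t), t*exp(t), t*exp(t) + exp(t)]

Strategy: write A = P · J · P⁻¹ where J is a Jordan canonical form, so e^{tA} = P · e^{tJ} · P⁻¹, and e^{tJ} can be computed block-by-block.

A has Jordan form
J =
  [1, 1, 0]
  [0, 1, 0]
  [0, 0, 1]
(up to reordering of blocks).

Per-block formulas:
  For a 1×1 block at λ = 1: exp(t · [1]) = [e^(1t)].
  For a 2×2 Jordan block J_2(1): exp(t · J_2(1)) = e^(1t)·(I + t·N), where N is the 2×2 nilpotent shift.

After assembling e^{tJ} and conjugating by P, we get:

e^{tA} =
  [exp(t), 0, 0]
  [-6*t*exp(t), -t*exp(t) + exp(t), -t*exp(t)]
  [6*t*exp(t), t*exp(t), t*exp(t) + exp(t)]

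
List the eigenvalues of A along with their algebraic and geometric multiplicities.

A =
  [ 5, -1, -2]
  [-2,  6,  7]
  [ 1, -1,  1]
λ = 4: alg = 3, geom = 1

Step 1 — factor the characteristic polynomial to read off the algebraic multiplicities:
  χ_A(x) = (x - 4)^3

Step 2 — compute geometric multiplicities via the rank-nullity identity g(λ) = n − rank(A − λI):
  rank(A − (4)·I) = 2, so dim ker(A − (4)·I) = n − 2 = 1

Summary:
  λ = 4: algebraic multiplicity = 3, geometric multiplicity = 1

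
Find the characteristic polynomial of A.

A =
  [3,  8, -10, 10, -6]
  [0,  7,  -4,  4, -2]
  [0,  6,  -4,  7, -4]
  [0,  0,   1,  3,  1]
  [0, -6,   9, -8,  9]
x^5 - 18*x^4 + 129*x^3 - 460*x^2 + 816*x - 576

Expanding det(x·I − A) (e.g. by cofactor expansion or by noting that A is similar to its Jordan form J, which has the same characteristic polynomial as A) gives
  χ_A(x) = x^5 - 18*x^4 + 129*x^3 - 460*x^2 + 816*x - 576
which factors as (x - 4)^3*(x - 3)^2. The eigenvalues (with algebraic multiplicities) are λ = 3 with multiplicity 2, λ = 4 with multiplicity 3.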